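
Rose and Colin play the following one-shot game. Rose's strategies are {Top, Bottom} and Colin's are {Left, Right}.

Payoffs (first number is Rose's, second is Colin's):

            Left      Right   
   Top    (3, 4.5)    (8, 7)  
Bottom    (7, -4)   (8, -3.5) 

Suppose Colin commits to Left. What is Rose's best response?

Against Left, Rose earns 3 from Top and 7 from Bottom.
So Bottom is the best response.

Bottom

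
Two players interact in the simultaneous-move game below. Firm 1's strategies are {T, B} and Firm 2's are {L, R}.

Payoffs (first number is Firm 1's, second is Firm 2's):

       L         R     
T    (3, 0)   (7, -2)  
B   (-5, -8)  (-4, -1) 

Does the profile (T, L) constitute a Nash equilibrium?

Yes

At (T, L), Firm 1 earns 3; switching to B would give -5, so Firm 1 has no profitable deviation.
Firm 2 earns 0; switching to R would give -2, so Firm 2 has no profitable deviation.
Neither player can gain by a unilateral deviation, so this profile is a Nash equilibrium.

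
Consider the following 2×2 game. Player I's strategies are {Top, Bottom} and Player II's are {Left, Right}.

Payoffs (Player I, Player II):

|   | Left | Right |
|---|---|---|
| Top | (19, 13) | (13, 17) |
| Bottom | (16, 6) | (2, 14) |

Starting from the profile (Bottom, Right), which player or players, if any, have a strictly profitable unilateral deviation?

Player I

Player I at (Bottom, Right) earns 2; deviating to Top yields 13 — a strict improvement.
Player II earns 14; deviating to Left yields 6 — not better.
Only Player I has a strictly profitable deviation.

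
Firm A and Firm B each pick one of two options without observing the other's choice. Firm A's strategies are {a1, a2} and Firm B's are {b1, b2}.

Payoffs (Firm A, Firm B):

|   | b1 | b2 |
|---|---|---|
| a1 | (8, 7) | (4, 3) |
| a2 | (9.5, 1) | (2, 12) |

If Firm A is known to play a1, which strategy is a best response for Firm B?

Against a1, Firm B earns 7 from b1 and 3 from b2.
So b1 is the best response.

b1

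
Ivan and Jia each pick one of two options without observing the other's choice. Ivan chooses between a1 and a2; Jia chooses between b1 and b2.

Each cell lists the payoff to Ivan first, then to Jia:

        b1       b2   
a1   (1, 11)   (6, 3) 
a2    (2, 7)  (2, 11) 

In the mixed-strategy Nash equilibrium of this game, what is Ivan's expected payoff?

First find y, the probability Jia plays b1, from Ivan's indifference between a1 and a2: y + 6(1−y) = 2y + 2(1−y), giving y = 4/5.
Since Ivan is indifferent in equilibrium, Ivan's expected payoff equals the payoff from either row against (4/5, 1/5). Using a1: (4/5) + 6(1/5) = 2.

2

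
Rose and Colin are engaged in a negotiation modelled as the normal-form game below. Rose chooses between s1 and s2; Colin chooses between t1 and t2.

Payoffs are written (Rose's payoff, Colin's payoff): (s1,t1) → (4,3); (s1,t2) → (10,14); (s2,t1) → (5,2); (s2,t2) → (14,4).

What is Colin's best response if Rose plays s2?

Against s2, Colin earns 2 from t1 and 4 from t2.
So t2 is the best response.

t2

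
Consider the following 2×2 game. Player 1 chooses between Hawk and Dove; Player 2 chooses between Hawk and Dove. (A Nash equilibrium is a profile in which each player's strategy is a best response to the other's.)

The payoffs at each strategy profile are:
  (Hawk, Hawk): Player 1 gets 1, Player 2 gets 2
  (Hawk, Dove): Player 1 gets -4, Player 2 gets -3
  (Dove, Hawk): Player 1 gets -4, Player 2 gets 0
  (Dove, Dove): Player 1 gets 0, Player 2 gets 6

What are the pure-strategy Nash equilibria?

(Hawk, Hawk): Player 1 gets 1 ≥ -4 from Dove, and Player 2 gets 2 ≥ -3 from Dove — Nash equilibrium.
(Hawk, Dove): Player 1 prefers Dove (0 > -4); Player 2 prefers Hawk (2 > -3) — not an equilibrium.
(Dove, Hawk): Player 1 prefers Hawk (1 > -4); Player 2 prefers Dove (6 > 0) — not an equilibrium.
(Dove, Dove): Player 1 gets 0 ≥ -4 from Hawk, and Player 2 gets 6 ≥ 0 from Hawk — Nash equilibrium.

(Hawk, Hawk) and (Dove, Dove)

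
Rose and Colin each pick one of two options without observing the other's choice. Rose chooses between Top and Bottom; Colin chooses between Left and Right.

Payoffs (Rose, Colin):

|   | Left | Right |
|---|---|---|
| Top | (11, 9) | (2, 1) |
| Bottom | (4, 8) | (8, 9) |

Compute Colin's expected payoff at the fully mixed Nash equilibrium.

First find p, the probability Rose plays Top, from Colin's indifference between Left and Right: 9p + 8(1−p) = p + 9(1−p), giving p = 1/9.
Since Colin is indifferent in equilibrium, Colin's expected payoff equals the payoff from either column against (1/9, 8/9). Using Left: 9(1/9) + 8(8/9) = 73/9.

73/9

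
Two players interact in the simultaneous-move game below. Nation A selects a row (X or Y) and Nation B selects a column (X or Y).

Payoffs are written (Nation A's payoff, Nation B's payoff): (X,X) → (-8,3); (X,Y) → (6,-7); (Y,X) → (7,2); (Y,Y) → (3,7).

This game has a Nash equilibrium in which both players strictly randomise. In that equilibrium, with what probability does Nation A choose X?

Let x be the probability that Nation A plays X. In a completely mixed equilibrium, Nation B must be indifferent between X and Y.
Nation B's expected payoff from X is 3x + 2(1−x); from Y it is −7x + 7(1−x).
Setting these equal: x + 2 = −14x + 7, so x = 1/3.

1/3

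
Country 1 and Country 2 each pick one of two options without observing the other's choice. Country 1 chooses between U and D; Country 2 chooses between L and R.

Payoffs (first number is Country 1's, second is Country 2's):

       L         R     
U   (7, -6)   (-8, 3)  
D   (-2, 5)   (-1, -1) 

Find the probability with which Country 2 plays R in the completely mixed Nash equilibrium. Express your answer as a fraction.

Let y be the probability that Country 2 plays L. In a completely mixed equilibrium, Country 1 must be indifferent between U and D.
Country 1's expected payoff from U is 7y − 8(1−y); from D it is −2y − (1−y).
Setting these equal: 15y − 8 = −y − 1, so y = 7/16.
Therefore Country 2 plays R with probability 1 − 7/16 = 9/16.

9/16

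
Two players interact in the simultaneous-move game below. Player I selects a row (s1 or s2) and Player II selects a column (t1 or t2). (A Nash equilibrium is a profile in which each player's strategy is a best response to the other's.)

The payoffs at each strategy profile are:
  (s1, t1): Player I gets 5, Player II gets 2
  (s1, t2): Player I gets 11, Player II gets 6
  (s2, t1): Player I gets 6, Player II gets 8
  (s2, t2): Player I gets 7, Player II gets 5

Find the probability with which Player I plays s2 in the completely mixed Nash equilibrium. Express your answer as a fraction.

4/7

Let x be the probability that Player I plays s1. In a completely mixed equilibrium, Player II must be indifferent between t1 and t2.
Player II's expected payoff from t1 is 2x + 8(1−x); from t2 it is 6x + 5(1−x).
Setting these equal: −6x + 8 = x + 5, so x = 3/7.
Therefore Player I plays s2 with probability 1 − 3/7 = 4/7.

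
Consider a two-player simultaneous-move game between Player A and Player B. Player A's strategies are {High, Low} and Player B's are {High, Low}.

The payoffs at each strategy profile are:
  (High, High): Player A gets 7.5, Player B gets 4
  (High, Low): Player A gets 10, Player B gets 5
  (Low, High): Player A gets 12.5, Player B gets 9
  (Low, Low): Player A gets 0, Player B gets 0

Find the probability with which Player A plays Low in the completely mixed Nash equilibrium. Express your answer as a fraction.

1/10

Let r be the probability that Player A plays High. In a completely mixed equilibrium, Player B must be indifferent between High and Low.
Player B's expected payoff from High is 4r + 9(1−r); from Low it is 5r.
Setting these equal: −5r + 9 = 5r, so r = 9/10.
Therefore Player A plays Low with probability 1 − 9/10 = 1/10.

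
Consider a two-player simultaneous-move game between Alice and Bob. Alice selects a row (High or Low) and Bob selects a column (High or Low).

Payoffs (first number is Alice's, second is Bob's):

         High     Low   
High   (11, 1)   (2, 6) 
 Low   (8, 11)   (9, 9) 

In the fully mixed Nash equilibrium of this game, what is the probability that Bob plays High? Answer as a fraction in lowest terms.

Let y be the probability that Bob plays High. In a completely mixed equilibrium, Alice must be indifferent between High and Low.
Alice's expected payoff from High is 11y + 2(1−y); from Low it is 8y + 9(1−y).
Setting these equal: 9y + 2 = −y + 9, so y = 7/10.

7/10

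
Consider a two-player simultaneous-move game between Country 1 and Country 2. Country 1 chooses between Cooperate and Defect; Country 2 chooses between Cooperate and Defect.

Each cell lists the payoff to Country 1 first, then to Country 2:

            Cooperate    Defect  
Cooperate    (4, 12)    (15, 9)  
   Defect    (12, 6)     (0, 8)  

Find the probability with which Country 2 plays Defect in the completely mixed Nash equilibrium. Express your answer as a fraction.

8/23

Let c be the probability that Country 2 plays Cooperate. In a completely mixed equilibrium, Country 1 must be indifferent between Cooperate and Defect.
Country 1's expected payoff from Cooperate is 4c + 15(1−c); from Defect it is 12c.
Setting these equal: −11c + 15 = 12c, so c = 15/23.
Therefore Country 2 plays Defect with probability 1 − 15/23 = 8/23.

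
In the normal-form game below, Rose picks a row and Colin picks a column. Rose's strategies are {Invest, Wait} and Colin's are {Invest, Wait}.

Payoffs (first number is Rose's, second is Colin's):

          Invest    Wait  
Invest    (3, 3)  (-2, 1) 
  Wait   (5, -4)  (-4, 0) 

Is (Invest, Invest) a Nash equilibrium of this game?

No

At (Invest, Invest), Rose earns 3; switching to Wait would give 5, so Rose would deviate.
Colin earns 3; switching to Wait would give 1, so Colin has no profitable deviation.
Since at least one player can profitably deviate, this is not a Nash equilibrium.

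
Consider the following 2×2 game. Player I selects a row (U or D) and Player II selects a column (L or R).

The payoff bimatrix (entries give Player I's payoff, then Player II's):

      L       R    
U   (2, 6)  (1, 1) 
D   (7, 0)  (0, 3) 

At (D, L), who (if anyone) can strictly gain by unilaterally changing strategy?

Player I at (D, L) earns 7; deviating to U yields 2 — not better.
Player II earns 0; deviating to R yields 3 — a strict improvement.
Only Player II has a strictly profitable deviation.

Player II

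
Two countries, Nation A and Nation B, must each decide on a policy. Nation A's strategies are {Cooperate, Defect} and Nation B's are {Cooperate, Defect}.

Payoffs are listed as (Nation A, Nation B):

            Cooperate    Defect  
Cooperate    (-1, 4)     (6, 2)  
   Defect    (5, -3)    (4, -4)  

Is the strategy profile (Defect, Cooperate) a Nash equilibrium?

At (Defect, Cooperate), Nation A earns 5; switching to Cooperate would give -1, so Nation A has no profitable deviation.
Nation B earns -3; switching to Defect would give -4, so Nation B has no profitable deviation.
Neither player can gain by a unilateral deviation, so this profile is a Nash equilibrium.

Yes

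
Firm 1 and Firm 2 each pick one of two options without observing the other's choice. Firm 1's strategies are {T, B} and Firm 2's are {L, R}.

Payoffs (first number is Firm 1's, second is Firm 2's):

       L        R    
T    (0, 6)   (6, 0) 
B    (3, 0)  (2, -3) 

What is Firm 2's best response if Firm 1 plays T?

L

Against T, Firm 2 earns 6 from L and 0 from R.
So L is the best response.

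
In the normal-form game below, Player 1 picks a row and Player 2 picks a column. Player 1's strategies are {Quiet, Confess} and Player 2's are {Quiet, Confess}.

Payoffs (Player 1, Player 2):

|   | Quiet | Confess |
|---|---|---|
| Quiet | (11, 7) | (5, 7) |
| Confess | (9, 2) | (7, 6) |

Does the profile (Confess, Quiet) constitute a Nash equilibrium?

At (Confess, Quiet), Player 1 earns 9; switching to Quiet would give 11, so Player 1 would deviate.
Player 2 earns 2; switching to Confess would give 6, so Player 2 would deviate.
Since at least one player can profitably deviate, this is not a Nash equilibrium.

No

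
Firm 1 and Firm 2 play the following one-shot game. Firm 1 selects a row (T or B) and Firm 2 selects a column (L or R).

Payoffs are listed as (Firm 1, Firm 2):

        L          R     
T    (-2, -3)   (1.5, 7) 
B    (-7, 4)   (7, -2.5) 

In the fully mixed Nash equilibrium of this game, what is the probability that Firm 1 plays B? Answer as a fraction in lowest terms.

20/33

Let p be the probability that Firm 1 plays T. In a completely mixed equilibrium, Firm 2 must be indifferent between L and R.
Firm 2's expected payoff from L is −3p + 4(1−p); from R it is 7p − 2.5(1−p).
Setting these equal: −7p + 4 = 9.5p − 2.5, so p = 13/33.
Therefore Firm 1 plays B with probability 1 − 13/33 = 20/33.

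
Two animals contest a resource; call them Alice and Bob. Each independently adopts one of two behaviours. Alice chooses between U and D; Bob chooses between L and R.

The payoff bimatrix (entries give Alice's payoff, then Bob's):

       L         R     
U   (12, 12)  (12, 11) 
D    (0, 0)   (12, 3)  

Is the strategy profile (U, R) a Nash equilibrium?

No

At (U, R), Alice earns 12; switching to D would give 12, so Alice has no profitable deviation.
Bob earns 11; switching to L would give 12, so Bob would deviate.
Since at least one player can profitably deviate, this is not a Nash equilibrium.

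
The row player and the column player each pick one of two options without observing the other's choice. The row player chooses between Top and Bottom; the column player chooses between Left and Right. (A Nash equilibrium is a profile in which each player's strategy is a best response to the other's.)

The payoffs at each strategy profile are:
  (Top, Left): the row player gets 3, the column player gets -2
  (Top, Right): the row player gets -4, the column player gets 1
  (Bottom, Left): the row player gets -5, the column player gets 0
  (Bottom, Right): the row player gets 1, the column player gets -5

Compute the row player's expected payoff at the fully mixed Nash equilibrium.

First find y, the probability the column player plays Left, from the row player's indifference between Top and Bottom: 3y − 4(1−y) = −5y + (1−y), giving y = 5/13.
Since the row player is indifferent in equilibrium, the row player's expected payoff equals the payoff from either row against (5/13, 8/13). Using Top: 3(5/13) − 4(8/13) = -17/13.

-17/13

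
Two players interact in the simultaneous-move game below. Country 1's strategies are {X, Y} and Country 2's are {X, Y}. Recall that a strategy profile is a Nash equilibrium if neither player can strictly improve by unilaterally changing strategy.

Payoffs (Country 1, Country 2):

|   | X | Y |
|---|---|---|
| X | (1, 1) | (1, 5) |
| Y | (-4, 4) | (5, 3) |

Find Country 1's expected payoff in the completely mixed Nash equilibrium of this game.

First find y, the probability Country 2 plays X, from Country 1's indifference between X and Y: y + (1−y) = −4y + 5(1−y), giving y = 4/9.
Since Country 1 is indifferent in equilibrium, Country 1's expected payoff equals the payoff from either row against (4/9, 5/9). Using X: (4/9) + (5/9) = 1.

1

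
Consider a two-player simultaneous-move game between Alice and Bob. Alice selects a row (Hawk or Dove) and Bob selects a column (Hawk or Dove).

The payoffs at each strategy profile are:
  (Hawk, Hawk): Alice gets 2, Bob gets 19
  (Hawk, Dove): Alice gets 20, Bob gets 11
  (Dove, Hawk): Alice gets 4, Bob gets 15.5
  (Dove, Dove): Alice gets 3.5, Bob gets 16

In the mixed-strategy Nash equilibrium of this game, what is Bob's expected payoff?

First find x, the probability Alice plays Hawk, from Bob's indifference between Hawk and Dove: 19x + 15.5(1−x) = 11x + 16(1−x), giving x = 1/17.
Since Bob is indifferent in equilibrium, Bob's expected payoff equals the payoff from either column against (1/17, 16/17). Using Hawk: 19(1/17) + 15.5(16/17) = 267/17.

267/17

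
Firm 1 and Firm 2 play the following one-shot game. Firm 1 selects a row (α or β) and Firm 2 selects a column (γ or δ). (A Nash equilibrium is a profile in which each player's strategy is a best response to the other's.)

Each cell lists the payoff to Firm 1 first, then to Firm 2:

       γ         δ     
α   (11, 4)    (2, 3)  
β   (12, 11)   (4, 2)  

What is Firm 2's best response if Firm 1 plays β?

γ

Against β, Firm 2 earns 11 from γ and 2 from δ.
So γ is the best response.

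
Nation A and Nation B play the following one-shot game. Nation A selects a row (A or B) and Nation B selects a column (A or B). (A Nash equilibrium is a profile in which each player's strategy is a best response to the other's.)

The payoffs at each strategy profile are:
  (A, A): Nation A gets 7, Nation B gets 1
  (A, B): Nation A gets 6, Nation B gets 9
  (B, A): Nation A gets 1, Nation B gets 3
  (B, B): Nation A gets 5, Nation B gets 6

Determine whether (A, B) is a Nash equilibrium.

Yes

At (A, B), Nation A earns 6; switching to B would give 5, so Nation A has no profitable deviation.
Nation B earns 9; switching to A would give 1, so Nation B has no profitable deviation.
Neither player can gain by a unilateral deviation, so this profile is a Nash equilibrium.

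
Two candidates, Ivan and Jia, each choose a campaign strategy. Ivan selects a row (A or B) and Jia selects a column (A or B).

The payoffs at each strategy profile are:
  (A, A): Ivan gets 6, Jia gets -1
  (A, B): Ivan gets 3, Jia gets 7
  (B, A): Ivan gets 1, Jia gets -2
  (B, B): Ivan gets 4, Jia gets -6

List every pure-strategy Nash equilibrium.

(A, A): Jia prefers B (7 > -1) — not an equilibrium.
(A, B): Ivan prefers B (4 > 3) — not an equilibrium.
(B, A): Ivan prefers A (6 > 1) — not an equilibrium.
(B, B): Jia prefers A (-2 > -6) — not an equilibrium.

none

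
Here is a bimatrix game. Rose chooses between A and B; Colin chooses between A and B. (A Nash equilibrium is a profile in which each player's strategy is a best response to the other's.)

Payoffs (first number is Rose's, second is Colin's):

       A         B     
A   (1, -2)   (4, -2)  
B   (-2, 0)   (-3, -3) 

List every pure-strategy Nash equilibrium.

(A, A) and (A, B)

(A, A): Rose gets 1 ≥ -2 from B, and Colin gets -2 ≥ -2 from B — Nash equilibrium.
(A, B): Rose gets 4 ≥ -3 from B, and Colin gets -2 ≥ -2 from A — Nash equilibrium.
(B, A): Rose prefers A (1 > -2) — not an equilibrium.
(B, B): Rose prefers A (4 > -3); Colin prefers A (0 > -3) — not an equilibrium.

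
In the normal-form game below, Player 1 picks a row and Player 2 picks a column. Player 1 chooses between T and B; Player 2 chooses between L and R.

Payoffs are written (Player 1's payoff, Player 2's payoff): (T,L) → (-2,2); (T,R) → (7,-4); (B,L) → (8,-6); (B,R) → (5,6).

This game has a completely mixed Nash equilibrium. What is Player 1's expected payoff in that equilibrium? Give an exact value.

11/2

First find y, the probability Player 2 plays L, from Player 1's indifference between T and B: −2y + 7(1−y) = 8y + 5(1−y), giving y = 1/6.
Since Player 1 is indifferent in equilibrium, Player 1's expected payoff equals the payoff from either row against (1/6, 5/6). Using T: −2(1/6) + 7(5/6) = 11/2.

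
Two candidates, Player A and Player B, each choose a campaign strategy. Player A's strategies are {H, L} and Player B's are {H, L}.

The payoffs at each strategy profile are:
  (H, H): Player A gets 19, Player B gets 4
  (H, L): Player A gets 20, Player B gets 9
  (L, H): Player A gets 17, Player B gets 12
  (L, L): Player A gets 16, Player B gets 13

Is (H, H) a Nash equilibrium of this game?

At (H, H), Player A earns 19; switching to L would give 17, so Player A has no profitable deviation.
Player B earns 4; switching to L would give 9, so Player B would deviate.
Since at least one player can profitably deviate, this is not a Nash equilibrium.

No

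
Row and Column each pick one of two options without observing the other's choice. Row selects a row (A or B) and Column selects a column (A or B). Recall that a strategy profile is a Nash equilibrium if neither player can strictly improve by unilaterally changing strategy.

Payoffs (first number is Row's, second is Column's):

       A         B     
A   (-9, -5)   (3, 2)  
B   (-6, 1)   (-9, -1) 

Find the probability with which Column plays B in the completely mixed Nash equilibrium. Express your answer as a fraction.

1/5

Let y be the probability that Column plays A. In a completely mixed equilibrium, Row must be indifferent between A and B.
Row's expected payoff from A is −9y + 3(1−y); from B it is −6y − 9(1−y).
Setting these equal: −12y + 3 = 3y − 9, so y = 4/5.
Therefore Column plays B with probability 1 − 4/5 = 1/5.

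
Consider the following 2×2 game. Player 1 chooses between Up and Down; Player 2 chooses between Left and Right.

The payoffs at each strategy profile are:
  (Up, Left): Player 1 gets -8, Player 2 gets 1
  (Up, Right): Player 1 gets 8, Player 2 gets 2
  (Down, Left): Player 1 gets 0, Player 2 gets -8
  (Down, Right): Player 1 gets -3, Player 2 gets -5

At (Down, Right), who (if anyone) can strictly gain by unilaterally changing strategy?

Player 1

Player 1 at (Down, Right) earns -3; deviating to Up yields 8 — a strict improvement.
Player 2 earns -5; deviating to Left yields -8 — not better.
Only Player 1 has a strictly profitable deviation.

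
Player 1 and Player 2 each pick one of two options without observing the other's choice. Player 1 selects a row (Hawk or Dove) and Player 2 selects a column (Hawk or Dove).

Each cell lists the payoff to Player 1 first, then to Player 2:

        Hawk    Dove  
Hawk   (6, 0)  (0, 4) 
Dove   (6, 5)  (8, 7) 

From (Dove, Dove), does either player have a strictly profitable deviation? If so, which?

Player 1 at (Dove, Dove) earns 8; deviating to Hawk yields 0 — not better.
Player 2 earns 7; deviating to Hawk yields 5 — not better.
Neither player can strictly improve; the profile is a Nash equilibrium.

Neither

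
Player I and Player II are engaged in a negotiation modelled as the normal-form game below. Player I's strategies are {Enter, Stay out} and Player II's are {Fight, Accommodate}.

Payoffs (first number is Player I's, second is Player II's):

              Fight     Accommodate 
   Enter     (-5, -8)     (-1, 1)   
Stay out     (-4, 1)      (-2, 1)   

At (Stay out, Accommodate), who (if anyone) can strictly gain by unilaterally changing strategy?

Player I at (Stay out, Accommodate) earns -2; deviating to Enter yields -1 — a strict improvement.
Player II earns 1; deviating to Fight yields 1 — not better.
Only Player I has a strictly profitable deviation.

Player I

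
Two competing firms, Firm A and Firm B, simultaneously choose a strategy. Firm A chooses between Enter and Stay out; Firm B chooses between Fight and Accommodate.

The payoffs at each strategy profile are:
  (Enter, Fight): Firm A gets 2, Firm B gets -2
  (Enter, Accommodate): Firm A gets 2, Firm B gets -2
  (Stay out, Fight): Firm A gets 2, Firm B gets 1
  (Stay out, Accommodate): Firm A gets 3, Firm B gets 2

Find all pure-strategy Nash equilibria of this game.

(Enter, Fight): Firm A gets 2 ≥ 2 from Stay out, and Firm B gets -2 ≥ -2 from Accommodate — Nash equilibrium.
(Enter, Accommodate): Firm A prefers Stay out (3 > 2) — not an equilibrium.
(Stay out, Fight): Firm B prefers Accommodate (2 > 1) — not an equilibrium.
(Stay out, Accommodate): Firm A gets 3 ≥ 2 from Enter, and Firm B gets 2 ≥ 1 from Fight — Nash equilibrium.

(Enter, Fight) and (Stay out, Accommodate)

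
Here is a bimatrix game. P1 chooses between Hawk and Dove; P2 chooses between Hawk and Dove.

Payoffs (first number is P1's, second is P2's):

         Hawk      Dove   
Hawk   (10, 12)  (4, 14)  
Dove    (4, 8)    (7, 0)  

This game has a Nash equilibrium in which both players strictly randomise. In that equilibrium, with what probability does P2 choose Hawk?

Let c be the probability that P2 plays Hawk. In a completely mixed equilibrium, P1 must be indifferent between Hawk and Dove.
P1's expected payoff from Hawk is 10c + 4(1−c); from Dove it is 4c + 7(1−c).
Setting these equal: 6c + 4 = −3c + 7, so c = 1/3.

1/3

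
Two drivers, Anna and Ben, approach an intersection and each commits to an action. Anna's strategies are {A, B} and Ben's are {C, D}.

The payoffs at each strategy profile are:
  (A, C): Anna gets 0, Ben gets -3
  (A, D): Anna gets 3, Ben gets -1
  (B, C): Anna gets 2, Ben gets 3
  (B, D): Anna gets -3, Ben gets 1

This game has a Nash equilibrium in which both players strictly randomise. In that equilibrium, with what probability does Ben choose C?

Let y be the probability that Ben plays C. In a completely mixed equilibrium, Anna must be indifferent between A and B.
Anna's expected payoff from A is 3(1−y); from B it is 2y − 3(1−y).
Setting these equal: −3y + 3 = 5y − 3, so y = 3/4.

3/4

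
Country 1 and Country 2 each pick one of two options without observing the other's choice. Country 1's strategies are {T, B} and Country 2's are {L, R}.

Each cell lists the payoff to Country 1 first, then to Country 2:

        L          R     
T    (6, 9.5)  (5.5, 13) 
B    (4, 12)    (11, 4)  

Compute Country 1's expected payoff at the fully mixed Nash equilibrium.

First find q, the probability Country 2 plays L, from Country 1's indifference between T and B: 6q + 5.5(1−q) = 4q + 11(1−q), giving q = 11/15.
Since Country 1 is indifferent in equilibrium, Country 1's expected payoff equals the payoff from either row against (11/15, 4/15). Using T: 6(11/15) + 5.5(4/15) = 88/15.

88/15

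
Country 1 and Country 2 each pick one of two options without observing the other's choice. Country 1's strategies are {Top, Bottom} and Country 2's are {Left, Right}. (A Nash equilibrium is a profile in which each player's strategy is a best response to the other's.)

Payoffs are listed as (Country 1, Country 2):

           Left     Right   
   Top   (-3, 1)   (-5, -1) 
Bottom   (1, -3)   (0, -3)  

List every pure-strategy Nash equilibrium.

(Bottom, Left) and (Bottom, Right)

(Top, Left): Country 1 prefers Bottom (1 > -3) — not an equilibrium.
(Top, Right): Country 1 prefers Bottom (0 > -5); Country 2 prefers Left (1 > -1) — not an equilibrium.
(Bottom, Left): Country 1 gets 1 ≥ -3 from Top, and Country 2 gets -3 ≥ -3 from Right — Nash equilibrium.
(Bottom, Right): Country 1 gets 0 ≥ -5 from Top, and Country 2 gets -3 ≥ -3 from Left — Nash equilibrium.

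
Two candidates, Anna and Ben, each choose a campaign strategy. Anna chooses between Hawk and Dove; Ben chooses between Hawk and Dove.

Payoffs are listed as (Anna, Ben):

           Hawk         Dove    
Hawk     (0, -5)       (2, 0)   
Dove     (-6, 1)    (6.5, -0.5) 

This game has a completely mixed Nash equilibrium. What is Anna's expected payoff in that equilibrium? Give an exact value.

First find y, the probability Ben plays Hawk, from Anna's indifference between Hawk and Dove: 2(1−y) = −6y + 6.5(1−y), giving y = 3/7.
Since Anna is indifferent in equilibrium, Anna's expected payoff equals the payoff from either row against (3/7, 4/7). Using Hawk: 2(4/7) = 8/7.

8/7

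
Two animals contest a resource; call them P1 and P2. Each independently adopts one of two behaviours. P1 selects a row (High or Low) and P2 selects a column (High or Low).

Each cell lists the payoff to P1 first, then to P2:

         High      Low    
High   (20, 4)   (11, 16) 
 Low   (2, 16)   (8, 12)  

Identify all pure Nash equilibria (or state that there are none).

(High, High): P2 prefers Low (16 > 4) — not an equilibrium.
(High, Low): P1 gets 11 ≥ 8 from Low, and P2 gets 16 ≥ 4 from High — Nash equilibrium.
(Low, High): P1 prefers High (20 > 2) — not an equilibrium.
(Low, Low): P1 prefers High (11 > 8); P2 prefers High (16 > 12) — not an equilibrium.

(High, Low)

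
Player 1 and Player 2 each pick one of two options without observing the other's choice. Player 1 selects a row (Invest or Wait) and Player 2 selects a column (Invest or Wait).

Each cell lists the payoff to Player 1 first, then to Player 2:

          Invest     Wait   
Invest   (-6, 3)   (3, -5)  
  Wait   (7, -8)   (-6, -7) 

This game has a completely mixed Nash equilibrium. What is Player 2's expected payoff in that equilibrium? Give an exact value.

-61/9

First find x, the probability Player 1 plays Invest, from Player 2's indifference between Invest and Wait: 3x − 8(1−x) = −5x − 7(1−x), giving x = 1/9.
Since Player 2 is indifferent in equilibrium, Player 2's expected payoff equals the payoff from either column against (1/9, 8/9). Using Invest: 3(1/9) − 8(8/9) = -61/9.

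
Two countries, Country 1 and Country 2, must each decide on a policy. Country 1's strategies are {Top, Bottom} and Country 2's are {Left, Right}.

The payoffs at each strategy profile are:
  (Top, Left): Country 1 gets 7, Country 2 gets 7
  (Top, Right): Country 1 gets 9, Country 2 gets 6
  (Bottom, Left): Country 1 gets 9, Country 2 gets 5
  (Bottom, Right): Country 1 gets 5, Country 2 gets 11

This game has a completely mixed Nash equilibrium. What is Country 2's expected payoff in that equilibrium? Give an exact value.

47/7

First find x, the probability Country 1 plays Top, from Country 2's indifference between Left and Right: 7x + 5(1−x) = 6x + 11(1−x), giving x = 6/7.
Since Country 2 is indifferent in equilibrium, Country 2's expected payoff equals the payoff from either column against (6/7, 1/7). Using Left: 7(6/7) + 5(1/7) = 47/7.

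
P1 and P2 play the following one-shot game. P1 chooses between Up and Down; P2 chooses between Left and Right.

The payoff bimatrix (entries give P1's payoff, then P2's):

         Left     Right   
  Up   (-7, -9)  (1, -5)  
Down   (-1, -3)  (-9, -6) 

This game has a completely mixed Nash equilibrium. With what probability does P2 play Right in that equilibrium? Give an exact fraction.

3/8

Let q be the probability that P2 plays Left. In a completely mixed equilibrium, P1 must be indifferent between Up and Down.
P1's expected payoff from Up is −7q + (1−q); from Down it is −q − 9(1−q).
Setting these equal: −8q + 1 = 8q − 9, so q = 5/8.
Therefore P2 plays Right with probability 1 − 5/8 = 3/8.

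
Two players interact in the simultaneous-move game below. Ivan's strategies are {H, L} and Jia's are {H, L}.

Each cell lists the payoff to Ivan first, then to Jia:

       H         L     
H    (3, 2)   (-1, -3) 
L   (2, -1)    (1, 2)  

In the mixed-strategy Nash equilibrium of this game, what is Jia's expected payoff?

First find x, the probability Ivan plays H, from Jia's indifference between H and L: 2x − (1−x) = −3x + 2(1−x), giving x = 3/8.
Since Jia is indifferent in equilibrium, Jia's expected payoff equals the payoff from either column against (3/8, 5/8). Using H: 2(3/8) − (5/8) = 1/8.

1/8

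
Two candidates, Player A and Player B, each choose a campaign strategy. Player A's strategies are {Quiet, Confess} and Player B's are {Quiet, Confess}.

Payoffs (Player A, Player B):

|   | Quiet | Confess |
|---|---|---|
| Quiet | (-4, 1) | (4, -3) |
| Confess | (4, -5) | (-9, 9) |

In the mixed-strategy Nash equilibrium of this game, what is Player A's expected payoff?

-20/21

First find q, the probability Player B plays Quiet, from Player A's indifference between Quiet and Confess: −4q + 4(1−q) = 4q − 9(1−q), giving q = 13/21.
Since Player A is indifferent in equilibrium, Player A's expected payoff equals the payoff from either row against (13/21, 8/21). Using Quiet: −4(13/21) + 4(8/21) = -20/21.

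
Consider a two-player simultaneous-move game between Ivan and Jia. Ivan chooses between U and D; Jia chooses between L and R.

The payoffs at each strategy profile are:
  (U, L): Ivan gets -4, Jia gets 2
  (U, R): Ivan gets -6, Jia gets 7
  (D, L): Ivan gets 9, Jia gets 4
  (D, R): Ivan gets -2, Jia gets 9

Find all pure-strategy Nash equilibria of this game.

(D, R)

(U, L): Ivan prefers D (9 > -4); Jia prefers R (7 > 2) — not an equilibrium.
(U, R): Ivan prefers D (-2 > -6) — not an equilibrium.
(D, L): Jia prefers R (9 > 4) — not an equilibrium.
(D, R): Ivan gets -2 ≥ -6 from U, and Jia gets 9 ≥ 4 from L — Nash equilibrium.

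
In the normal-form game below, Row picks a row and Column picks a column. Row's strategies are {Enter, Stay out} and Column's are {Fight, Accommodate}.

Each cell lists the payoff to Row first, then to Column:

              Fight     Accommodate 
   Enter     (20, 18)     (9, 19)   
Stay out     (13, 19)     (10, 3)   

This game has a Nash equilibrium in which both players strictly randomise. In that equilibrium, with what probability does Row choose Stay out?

Let r be the probability that Row plays Enter. In a completely mixed equilibrium, Column must be indifferent between Fight and Accommodate.
Column's expected payoff from Fight is 18r + 19(1−r); from Accommodate it is 19r + 3(1−r).
Setting these equal: −r + 19 = 16r + 3, so r = 16/17.
Therefore Row plays Stay out with probability 1 − 16/17 = 1/17.

1/17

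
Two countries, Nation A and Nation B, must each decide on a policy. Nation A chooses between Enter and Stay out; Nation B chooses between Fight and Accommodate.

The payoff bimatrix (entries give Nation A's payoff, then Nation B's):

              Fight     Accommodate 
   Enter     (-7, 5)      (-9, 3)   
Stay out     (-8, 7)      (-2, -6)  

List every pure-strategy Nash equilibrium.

(Enter, Fight): Nation A gets -7 ≥ -8 from Stay out, and Nation B gets 5 ≥ 3 from Accommodate — Nash equilibrium.
(Enter, Accommodate): Nation A prefers Stay out (-2 > -9); Nation B prefers Fight (5 > 3) — not an equilibrium.
(Stay out, Fight): Nation A prefers Enter (-7 > -8) — not an equilibrium.
(Stay out, Accommodate): Nation B prefers Fight (7 > -6) — not an equilibrium.

(Enter, Fight)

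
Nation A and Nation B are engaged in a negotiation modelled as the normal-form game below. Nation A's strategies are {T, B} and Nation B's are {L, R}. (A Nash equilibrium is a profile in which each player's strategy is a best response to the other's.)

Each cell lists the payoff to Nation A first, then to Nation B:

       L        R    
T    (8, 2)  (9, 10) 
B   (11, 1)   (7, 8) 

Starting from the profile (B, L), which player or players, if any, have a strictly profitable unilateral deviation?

Nation B

Nation A at (B, L) earns 11; deviating to T yields 8 — not better.
Nation B earns 1; deviating to R yields 8 — a strict improvement.
Only Nation B has a strictly profitable deviation.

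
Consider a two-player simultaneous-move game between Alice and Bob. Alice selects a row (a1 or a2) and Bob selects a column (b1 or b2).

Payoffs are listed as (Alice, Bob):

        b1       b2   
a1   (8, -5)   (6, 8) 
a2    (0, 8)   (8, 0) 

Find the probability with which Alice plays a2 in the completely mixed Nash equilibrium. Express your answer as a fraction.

Let x be the probability that Alice plays a1. In a completely mixed equilibrium, Bob must be indifferent between b1 and b2.
Bob's expected payoff from b1 is −5x + 8(1−x); from b2 it is 8x.
Setting these equal: −13x + 8 = 8x, so x = 8/21.
Therefore Alice plays a2 with probability 1 − 8/21 = 13/21.

13/21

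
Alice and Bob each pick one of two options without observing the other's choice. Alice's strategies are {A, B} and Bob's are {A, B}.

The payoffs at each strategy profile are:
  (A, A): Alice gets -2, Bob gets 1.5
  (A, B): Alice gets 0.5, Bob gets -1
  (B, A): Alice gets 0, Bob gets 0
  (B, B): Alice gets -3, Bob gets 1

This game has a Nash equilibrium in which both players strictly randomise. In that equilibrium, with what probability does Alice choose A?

2/7

Let r be the probability that Alice plays A. In a completely mixed equilibrium, Bob must be indifferent between A and B.
Bob's expected payoff from A is 1.5r; from B it is −r + (1−r).
Setting these equal: 1.5r = −2r + 1, so r = 2/7.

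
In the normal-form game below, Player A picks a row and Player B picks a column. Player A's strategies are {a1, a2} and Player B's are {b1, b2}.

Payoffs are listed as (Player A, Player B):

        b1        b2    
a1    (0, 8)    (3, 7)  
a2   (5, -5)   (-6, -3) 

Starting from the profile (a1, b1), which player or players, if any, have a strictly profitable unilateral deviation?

Player A at (a1, b1) earns 0; deviating to a2 yields 5 — a strict improvement.
Player B earns 8; deviating to b2 yields 7 — not better.
Only Player A has a strictly profitable deviation.

Player A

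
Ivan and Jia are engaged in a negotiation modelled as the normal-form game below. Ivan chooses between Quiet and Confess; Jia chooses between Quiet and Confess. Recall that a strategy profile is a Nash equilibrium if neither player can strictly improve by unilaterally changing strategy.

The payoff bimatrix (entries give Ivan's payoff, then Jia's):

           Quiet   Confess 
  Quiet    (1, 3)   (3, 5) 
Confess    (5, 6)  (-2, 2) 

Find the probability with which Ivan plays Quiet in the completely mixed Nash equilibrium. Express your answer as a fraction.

Let x be the probability that Ivan plays Quiet. In a completely mixed equilibrium, Jia must be indifferent between Quiet and Confess.
Jia's expected payoff from Quiet is 3x + 6(1−x); from Confess it is 5x + 2(1−x).
Setting these equal: −3x + 6 = 3x + 2, so x = 2/3.

2/3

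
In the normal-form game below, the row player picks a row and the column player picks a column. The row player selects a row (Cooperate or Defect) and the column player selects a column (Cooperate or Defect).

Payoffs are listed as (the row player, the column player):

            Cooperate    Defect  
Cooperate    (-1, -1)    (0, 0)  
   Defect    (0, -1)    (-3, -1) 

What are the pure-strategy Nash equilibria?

(Cooperate, Defect) and (Defect, Cooperate)

(Cooperate, Cooperate): the row player prefers Defect (0 > -1); the column player prefers Defect (0 > -1) — not an equilibrium.
(Cooperate, Defect): the row player gets 0 ≥ -3 from Defect, and the column player gets 0 ≥ -1 from Cooperate — Nash equilibrium.
(Defect, Cooperate): the row player gets 0 ≥ -1 from Cooperate, and the column player gets -1 ≥ -1 from Defect — Nash equilibrium.
(Defect, Defect): the row player prefers Cooperate (0 > -3) — not an equilibrium.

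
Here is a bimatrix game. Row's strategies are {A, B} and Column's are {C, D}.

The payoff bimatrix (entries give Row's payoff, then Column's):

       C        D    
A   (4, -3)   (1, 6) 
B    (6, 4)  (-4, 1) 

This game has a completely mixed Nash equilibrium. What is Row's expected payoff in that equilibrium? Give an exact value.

22/7

First find q, the probability Column plays C, from Row's indifference between A and B: 4q + (1−q) = 6q − 4(1−q), giving q = 5/7.
Since Row is indifferent in equilibrium, Row's expected payoff equals the payoff from either row against (5/7, 2/7). Using A: 4(5/7) + (2/7) = 22/7.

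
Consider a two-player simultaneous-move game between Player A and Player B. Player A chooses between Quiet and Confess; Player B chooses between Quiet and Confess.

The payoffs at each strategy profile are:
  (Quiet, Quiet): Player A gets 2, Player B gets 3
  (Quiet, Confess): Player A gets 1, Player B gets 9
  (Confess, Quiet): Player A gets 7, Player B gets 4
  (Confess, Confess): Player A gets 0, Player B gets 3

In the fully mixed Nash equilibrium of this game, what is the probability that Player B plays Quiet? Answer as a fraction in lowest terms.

1/6

Let q be the probability that Player B plays Quiet. In a completely mixed equilibrium, Player A must be indifferent between Quiet and Confess.
Player A's expected payoff from Quiet is 2q + (1−q); from Confess it is 7q.
Setting these equal: q + 1 = 7q, so q = 1/6.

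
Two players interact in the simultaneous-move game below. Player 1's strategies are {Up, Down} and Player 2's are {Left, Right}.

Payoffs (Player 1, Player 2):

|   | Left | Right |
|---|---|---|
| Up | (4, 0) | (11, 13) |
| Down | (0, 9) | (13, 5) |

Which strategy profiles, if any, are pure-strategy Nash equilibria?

(Up, Left): Player 2 prefers Right (13 > 0) — not an equilibrium.
(Up, Right): Player 1 prefers Down (13 > 11) — not an equilibrium.
(Down, Left): Player 1 prefers Up (4 > 0) — not an equilibrium.
(Down, Right): Player 2 prefers Left (9 > 5) — not an equilibrium.

none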